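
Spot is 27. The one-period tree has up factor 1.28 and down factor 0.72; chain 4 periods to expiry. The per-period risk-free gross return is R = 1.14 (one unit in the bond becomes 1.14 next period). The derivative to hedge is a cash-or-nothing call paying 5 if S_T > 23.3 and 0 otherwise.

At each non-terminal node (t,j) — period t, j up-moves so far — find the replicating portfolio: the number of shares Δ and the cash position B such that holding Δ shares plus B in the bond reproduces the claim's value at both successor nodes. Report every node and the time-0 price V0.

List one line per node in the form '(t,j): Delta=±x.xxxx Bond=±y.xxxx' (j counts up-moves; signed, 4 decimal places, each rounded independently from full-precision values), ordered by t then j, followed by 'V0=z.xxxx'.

(0,0): Delta=0.0942 Bond=-0.3568
(1,0): Delta=0.1988 Bond=-2.4407
(1,1): Delta=0.0745 Bond=0.2712
(2,0): Delta=0.0000 Bond=0.0000
(2,1): Delta=0.2361 Bond=-3.7099
(2,2): Delta=0.0443 Bond=1.6489
(3,0): Delta=0.0000 Bond=0.0000
(3,1): Delta=0.0000 Bond=0.0000
(3,2): Delta=0.2803 Bond=-5.6391
(3,3): Delta=0.0000 Bond=4.3860
V0=2.1856

No-arbitrage ⇒ martingale measure with p* = (R−d)/(u−d) = 0.7500.
At expiry t=4: V(4,0)=0.0000, V(4,1)=0.0000, V(4,2)=0.0000, V(4,3)=5.0000, V(4,4)=5.0000
(3,0): S=10.0777. Δ = (V_up−V_dn)/(S_up−S_dn) = (0.0000−0.0000)/(12.8995−7.2559) = 0.0000. V = [p*·0.0000 + (1−p*)·0.0000]/1.14 = 0.0000. B = V − Δ·S = 0.0000.
(3,1): S=17.9159. Δ = (V_up−V_dn)/(S_up−S_dn) = (0.0000−0.0000)/(22.9324−12.8995) = 0.0000. V = [p*·0.0000 + (1−p*)·0.0000]/1.14 = 0.0000. B = V − Δ·S = 0.0000.
(3,2): S=31.8505. Δ = (V_up−V_dn)/(S_up−S_dn) = (5.0000−0.0000)/(40.7686−22.9324) = 0.2803. V = [p*·5.0000 + (1−p*)·0.0000]/1.14 = 3.2895. B = V − Δ·S = -5.6391.
(3,3): S=56.6231. Δ = (V_up−V_dn)/(S_up−S_dn) = (5.0000−5.0000)/(72.4776−40.7686) = 0.0000. V = [p*·5.0000 + (1−p*)·5.0000]/1.14 = 4.3860. B = V − Δ·S = 4.3860.
(2,0): S=13.9968. Δ = (V_up−V_dn)/(S_up−S_dn) = (0.0000−0.0000)/(17.9159−10.0777) = 0.0000. V = [p*·0.0000 + (1−p*)·0.0000]/1.14 = 0.0000. B = V − Δ·S = 0.0000.
(2,1): S=24.8832. Δ = (V_up−V_dn)/(S_up−S_dn) = (3.2895−0.0000)/(31.8505−17.9159) = 0.2361. V = [p*·3.2895 + (1−p*)·0.0000]/1.14 = 2.1641. B = V − Δ·S = -3.7099.
(2,2): S=44.2368. Δ = (V_up−V_dn)/(S_up−S_dn) = (4.3860−3.2895)/(56.6231−31.8505) = 0.0443. V = [p*·4.3860 + (1−p*)·3.2895]/1.14 = 3.6069. B = V − Δ·S = 1.6489.
(1,0): S=19.4400. Δ = (V_up−V_dn)/(S_up−S_dn) = (2.1641−0.0000)/(24.8832−13.9968) = 0.1988. V = [p*·2.1641 + (1−p*)·0.0000]/1.14 = 1.4238. B = V − Δ·S = -2.4407.
(1,1): S=34.5600. Δ = (V_up−V_dn)/(S_up−S_dn) = (3.6069−2.1641)/(44.2368−24.8832) = 0.0745. V = [p*·3.6069 + (1−p*)·2.1641]/1.14 = 2.8475. B = V − Δ·S = 0.2712.
(0,0): S=27.0000. Δ = (V_up−V_dn)/(S_up−S_dn) = (2.8475−1.4238)/(34.5600−19.4400) = 0.0942. V = [p*·2.8475 + (1−p*)·1.4238]/1.14 = 2.1856. B = V − Δ·S = -0.3568.
Check: Δ(0,0)·S0 + B(0,0) = 2.1856 = V0.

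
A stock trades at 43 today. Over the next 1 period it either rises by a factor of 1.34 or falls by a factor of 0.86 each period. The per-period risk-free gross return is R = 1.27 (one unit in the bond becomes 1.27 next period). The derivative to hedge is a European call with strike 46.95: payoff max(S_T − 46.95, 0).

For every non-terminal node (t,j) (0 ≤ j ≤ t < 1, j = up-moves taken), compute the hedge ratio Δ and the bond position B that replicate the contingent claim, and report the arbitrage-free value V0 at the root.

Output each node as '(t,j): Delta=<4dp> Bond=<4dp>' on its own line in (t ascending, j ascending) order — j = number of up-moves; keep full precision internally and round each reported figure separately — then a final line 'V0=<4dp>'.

(0,0): Delta=0.5170 Bond=-15.0528
V0=7.1763

Under the risk-neutral measure, an up-move has probability p* = (R−d)/(u−d) = 0.8542 and values discount at R = 1.27.
Payoff layer (t=1): V(1,0)=0.0000, V(1,1)=10.6700
Node (0,0) S=43.0000: V=(p*·10.6700+(1−p*)·0.0000)/1.27=7.1763; Δ=(10.6700−0.0000)/(57.6200−36.9800)=0.5170; B=V−Δ·S=-15.0528
Root portfolio cost Δ·43+B reproduces V0=7.1763.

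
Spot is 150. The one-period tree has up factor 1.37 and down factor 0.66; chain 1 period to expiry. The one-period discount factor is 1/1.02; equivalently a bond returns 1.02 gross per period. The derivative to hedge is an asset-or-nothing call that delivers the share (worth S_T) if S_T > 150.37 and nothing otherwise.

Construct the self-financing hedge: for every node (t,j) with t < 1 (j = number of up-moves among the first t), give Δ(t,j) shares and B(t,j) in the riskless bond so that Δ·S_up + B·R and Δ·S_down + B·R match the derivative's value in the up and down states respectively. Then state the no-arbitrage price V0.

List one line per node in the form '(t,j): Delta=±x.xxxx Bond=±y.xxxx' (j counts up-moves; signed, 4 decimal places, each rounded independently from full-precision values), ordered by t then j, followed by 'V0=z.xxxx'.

(0,0): Delta=1.9296 Bond=-187.2825
V0=102.1541

The replicating-portfolio and risk-neutral prices coincide; use p* = (1.02−0.66)/(1.37−0.66) = 0.5070 for the latter.
At expiry t=1: V(1,0)=0.0000, V(1,1)=205.5000
Node (0,0) S=150.0000: V=(p*·205.5000+(1−p*)·0.0000)/1.02=102.1541; Δ=(205.5000−0.0000)/(205.5000−99.0000)=1.9296; B=V−Δ·S=-187.2825
Check: Δ(0,0)·S0 + B(0,0) = 102.1541 = V0.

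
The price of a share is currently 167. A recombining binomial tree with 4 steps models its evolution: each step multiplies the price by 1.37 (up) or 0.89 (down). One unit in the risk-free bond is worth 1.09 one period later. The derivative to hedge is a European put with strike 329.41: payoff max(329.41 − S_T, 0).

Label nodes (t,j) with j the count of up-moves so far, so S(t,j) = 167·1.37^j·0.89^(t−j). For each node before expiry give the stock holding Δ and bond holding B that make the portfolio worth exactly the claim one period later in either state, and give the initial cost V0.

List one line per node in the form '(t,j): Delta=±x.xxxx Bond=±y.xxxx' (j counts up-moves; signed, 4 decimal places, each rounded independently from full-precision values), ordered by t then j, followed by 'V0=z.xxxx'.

(0,0): Delta=-0.7019 Bond=195.4219
(1,0): Delta=-0.8919 Bond=241.2479
(1,1): Delta=-0.5291 Bond=173.4767
(2,0): Delta=-1.0000 Bond=277.2578
(2,1): Delta=-0.7936 Bond=242.9437
(2,2): Delta=-0.2886 Bond=113.6939
(3,0): Delta=-1.0000 Bond=302.2110
(3,1): Delta=-1.0000 Bond=302.2110
(3,2): Delta=-0.6059 Bond=212.4452
(3,3): Delta=0.0000 Bond=0.0000
V0=78.2002

No-arbitrage ⇒ martingale measure with p* = (R−d)/(u−d) = 0.4167.
Terminal values V(4,·): V(4,0)=224.6305, V(4,1)=168.1201, V(4,2)=81.1324, V(4,3)=0.0000, V(4,4)=0.0000
(3,0): S=117.7298. Δ = (V_up−V_dn)/(S_up−S_dn) = (168.1201−224.6305)/(161.2899−104.7795) = -1.0000. V = [p*·168.1201 + (1−p*)·224.6305]/1.09 = 184.4812. B = V − Δ·S = 302.2110.
(3,1): S=181.2246. Δ = (V_up−V_dn)/(S_up−S_dn) = (81.1324−168.1201)/(248.2776−161.2899) = -1.0000. V = [p*·81.1324 + (1−p*)·168.1201]/1.09 = 120.9865. B = V − Δ·S = 302.2110.
(3,2): S=278.9636. Δ = (V_up−V_dn)/(S_up−S_dn) = (0.0000−81.1324)/(382.1802−248.2776) = -0.6059. V = [p*·0.0000 + (1−p*)·81.1324]/1.09 = 43.4195. B = V − Δ·S = 212.4452.
(3,3): S=429.4160. Δ = (V_up−V_dn)/(S_up−S_dn) = (0.0000−0.0000)/(588.2999−382.1802) = 0.0000. V = [p*·0.0000 + (1−p*)·0.0000]/1.09 = 0.0000. B = V − Δ·S = 0.0000.
(2,0): S=132.2807. Δ = (V_up−V_dn)/(S_up−S_dn) = (120.9865−184.4812)/(181.2246−117.7298) = -1.0000. V = [p*·120.9865 + (1−p*)·184.4812]/1.09 = 144.9771. B = V − Δ·S = 277.2578.
(2,1): S=203.6231. Δ = (V_up−V_dn)/(S_up−S_dn) = (43.4195−120.9865)/(278.9636−181.2246) = -0.7936. V = [p*·43.4195 + (1−p*)·120.9865]/1.09 = 81.3458. B = V − Δ·S = 242.9437.
(2,2): S=313.4423. Δ = (V_up−V_dn)/(S_up−S_dn) = (0.0000−43.4195)/(429.4160−278.9636) = -0.2886. V = [p*·0.0000 + (1−p*)·43.4195]/1.09 = 23.2367. B = V − Δ·S = 113.6939.
(1,0): S=148.6300. Δ = (V_up−V_dn)/(S_up−S_dn) = (81.3458−144.9771)/(203.6231−132.2807) = -0.8919. V = [p*·81.3458 + (1−p*)·144.9771]/1.09 = 108.6826. B = V − Δ·S = 241.2479.
(1,1): S=228.7900. Δ = (V_up−V_dn)/(S_up−S_dn) = (23.2367−81.3458)/(313.4423−203.6231) = -0.5291. V = [p*·23.2367 + (1−p*)·81.3458]/1.09 = 52.4162. B = V − Δ·S = 173.4767.
(0,0): S=167.0000. Δ = (V_up−V_dn)/(S_up−S_dn) = (52.4162−108.6826)/(228.7900−148.6300) = -0.7019. V = [p*·52.4162 + (1−p*)·108.6826]/1.09 = 78.2002. B = V − Δ·S = 195.4219.
Each (Δ,B) replicates both successor values, so the strategy is self-financing and V0 is arbitrage-free.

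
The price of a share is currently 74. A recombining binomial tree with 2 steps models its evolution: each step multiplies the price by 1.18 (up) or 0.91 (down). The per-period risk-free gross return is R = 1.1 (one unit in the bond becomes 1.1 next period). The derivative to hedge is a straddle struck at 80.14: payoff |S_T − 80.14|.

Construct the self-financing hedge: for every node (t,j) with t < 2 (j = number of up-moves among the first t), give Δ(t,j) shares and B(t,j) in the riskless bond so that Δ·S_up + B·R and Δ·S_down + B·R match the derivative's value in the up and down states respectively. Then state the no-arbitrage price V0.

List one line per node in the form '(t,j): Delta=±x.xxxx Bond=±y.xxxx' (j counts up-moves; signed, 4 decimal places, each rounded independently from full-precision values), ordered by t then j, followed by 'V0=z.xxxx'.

(0,0): Delta=0.4663 Bond=-23.5326
(1,0): Delta=-1.0000 Bond=72.8545
(1,1): Delta=0.9424 Bond=-67.4607
V0=10.9733

No-arbitrage ⇒ martingale measure with p* = (R−d)/(u−d) = 0.7037.
Terminal values V(2,·): V(2,0)=18.8606, V(2,1)=0.6788, V(2,2)=22.8976
Node (1,0) S=67.3400: V=(p*·0.6788+(1−p*)·18.8606)/1.1=5.5145; Δ=(0.6788−18.8606)/(79.4612−61.2794)=-1.0000; B=V−Δ·S=72.8545
Node (1,1) S=87.3200: V=(p*·22.8976+(1−p*)·0.6788)/1.1=14.8311; Δ=(22.8976−0.6788)/(103.0376−79.4612)=0.9424; B=V−Δ·S=-67.4607
Node (0,0) S=74.0000: V=(p*·14.8311+(1−p*)·5.5145)/1.1=10.9733; Δ=(14.8311−5.5145)/(87.3200−67.3400)=0.4663; B=V−Δ·S=-23.5326
Each (Δ,B) replicates both successor values, so the strategy is self-financing and V0 is arbitrage-free.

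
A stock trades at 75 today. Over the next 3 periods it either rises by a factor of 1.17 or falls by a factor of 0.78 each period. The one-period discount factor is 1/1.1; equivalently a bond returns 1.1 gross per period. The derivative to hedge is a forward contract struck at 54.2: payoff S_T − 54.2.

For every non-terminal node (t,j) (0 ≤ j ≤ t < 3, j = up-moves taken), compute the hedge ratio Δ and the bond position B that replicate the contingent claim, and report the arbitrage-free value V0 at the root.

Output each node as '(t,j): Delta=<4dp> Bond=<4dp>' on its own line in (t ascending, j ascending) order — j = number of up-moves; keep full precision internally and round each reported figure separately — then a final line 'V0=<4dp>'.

The replicating-portfolio and risk-neutral prices coincide; use p* = (1.1−0.78)/(1.17−0.78) = 0.8205 for the latter.
Terminal payoffs: V(3,0)=-18.6086, V(3,1)=-0.8129, V(3,2)=25.8806, V(3,3)=65.9210
  t=2,j=0: stock 45.6300 → up 53.3871 (V=-0.8129), down 35.5914 (V=-18.6086). Price -3.6427; hedge Δ=1.0000, bond B=-49.2727.
  t=2,j=1: stock 68.4450 → up 80.0807 (V=25.8806), down 53.3871 (V=-0.8129). Price 19.1723; hedge Δ=1.0000, bond B=-49.2727.
  t=2,j=2: stock 102.6675 → up 120.1210 (V=65.9210), down 80.0806 (V=25.8806). Price 53.3948; hedge Δ=1.0000, bond B=-49.2727.
  t=1,j=0: stock 58.5000 → up 68.4450 (V=19.1723), down 45.6300 (V=-3.6427). Price 13.7066; hedge Δ=1.0000, bond B=-44.7934.
  t=1,j=1: stock 87.7500 → up 102.6675 (V=53.3948), down 68.4450 (V=19.1723). Price 42.9566; hedge Δ=1.0000, bond B=-44.7934.
  t=0,j=0: stock 75.0000 → up 87.7500 (V=42.9566), down 58.5000 (V=13.7066). Price 34.2787; hedge Δ=1.0000, bond B=-40.7213.
The time-0 hedge costs 34.2787, which is the no-arbitrage price.

(0,0): Delta=1.0000 Bond=-40.7213
(1,0): Delta=1.0000 Bond=-44.7934
(1,1): Delta=1.0000 Bond=-44.7934
(2,0): Delta=1.0000 Bond=-49.2727
(2,1): Delta=1.0000 Bond=-49.2727
(2,2): Delta=1.0000 Bond=-49.2727
V0=34.2787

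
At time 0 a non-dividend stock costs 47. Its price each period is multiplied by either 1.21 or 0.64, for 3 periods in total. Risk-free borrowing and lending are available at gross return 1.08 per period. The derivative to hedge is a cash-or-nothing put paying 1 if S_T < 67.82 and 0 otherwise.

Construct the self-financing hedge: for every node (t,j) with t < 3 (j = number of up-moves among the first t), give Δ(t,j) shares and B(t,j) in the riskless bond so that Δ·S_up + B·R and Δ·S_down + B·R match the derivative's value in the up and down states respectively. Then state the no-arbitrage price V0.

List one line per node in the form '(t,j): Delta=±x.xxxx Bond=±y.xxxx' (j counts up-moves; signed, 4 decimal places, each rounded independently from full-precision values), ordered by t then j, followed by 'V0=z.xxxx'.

No-arbitrage ⇒ martingale measure with p* = (R−d)/(u−d) = 0.7719.
Terminal payoffs: V(3,0)=1.0000, V(3,1)=1.0000, V(3,2)=1.0000, V(3,3)=0.0000
(2,0): S=19.2512. Δ = (V_up−V_dn)/(S_up−S_dn) = (1.0000−1.0000)/(23.2940−12.3208) = 0.0000. V = [p*·1.0000 + (1−p*)·1.0000]/1.08 = 0.9259. B = V − Δ·S = 0.9259.
(2,1): S=36.3968. Δ = (V_up−V_dn)/(S_up−S_dn) = (1.0000−1.0000)/(44.0401−23.2940) = 0.0000. V = [p*·1.0000 + (1−p*)·1.0000]/1.08 = 0.9259. B = V − Δ·S = 0.9259.
(2,2): S=68.8127. Δ = (V_up−V_dn)/(S_up−S_dn) = (0.0000−1.0000)/(83.2634−44.0401) = -0.0255. V = [p*·0.0000 + (1−p*)·1.0000]/1.08 = 0.2112. B = V − Δ·S = 1.9656.
(1,0): S=30.0800. Δ = (V_up−V_dn)/(S_up−S_dn) = (0.9259−0.9259)/(36.3968−19.2512) = 0.0000. V = [p*·0.9259 + (1−p*)·0.9259]/1.08 = 0.8573. B = V − Δ·S = 0.8573.
(1,1): S=56.8700. Δ = (V_up−V_dn)/(S_up−S_dn) = (0.2112−0.9259)/(68.8127−36.3968) = -0.0220. V = [p*·0.2112 + (1−p*)·0.9259]/1.08 = 0.3465. B = V − Δ·S = 1.6004.
(0,0): S=47.0000. Δ = (V_up−V_dn)/(S_up−S_dn) = (0.3465−0.8573)/(56.8700−30.0800) = -0.0191. V = [p*·0.3465 + (1−p*)·0.8573]/1.08 = 0.4287. B = V − Δ·S = 1.3249.
Root portfolio cost Δ·47+B reproduces V0=0.4287.

(0,0): Delta=-0.0191 Bond=1.3249
(1,0): Delta=0.0000 Bond=0.8573
(1,1): Delta=-0.0220 Bond=1.6004
(2,0): Delta=0.0000 Bond=0.9259
(2,1): Delta=0.0000 Bond=0.9259
(2,2): Delta=-0.0255 Bond=1.9656
V0=0.4287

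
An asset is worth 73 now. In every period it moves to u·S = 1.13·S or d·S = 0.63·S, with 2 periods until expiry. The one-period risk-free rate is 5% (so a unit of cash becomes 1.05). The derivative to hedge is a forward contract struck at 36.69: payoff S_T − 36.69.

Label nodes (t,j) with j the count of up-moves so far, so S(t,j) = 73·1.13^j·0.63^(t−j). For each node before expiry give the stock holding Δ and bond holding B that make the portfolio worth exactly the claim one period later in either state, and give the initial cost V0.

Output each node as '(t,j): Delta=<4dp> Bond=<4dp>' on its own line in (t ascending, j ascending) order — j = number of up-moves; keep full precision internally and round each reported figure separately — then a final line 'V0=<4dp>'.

No-arbitrage ⇒ martingale measure with p* = (R−d)/(u−d) = 0.8400.
At expiry t=2: V(2,0)=-7.7163, V(2,1)=15.2787, V(2,2)=56.5237
(1,0): S=45.9900. Δ = (V_up−V_dn)/(S_up−S_dn) = (15.2787−-7.7163)/(51.9687−28.9737) = 1.0000. V = [p*·15.2787 + (1−p*)·-7.7163]/1.05 = 11.0471. B = V − Δ·S = -34.9429.
(1,1): S=82.4900. Δ = (V_up−V_dn)/(S_up−S_dn) = (56.5237−15.2787)/(93.2137−51.9687) = 1.0000. V = [p*·56.5237 + (1−p*)·15.2787]/1.05 = 47.5471. B = V − Δ·S = -34.9429.
(0,0): S=73.0000. Δ = (V_up−V_dn)/(S_up−S_dn) = (47.5471−11.0471)/(82.4900−45.9900) = 1.0000. V = [p*·47.5471 + (1−p*)·11.0471]/1.05 = 39.7211. B = V − Δ·S = -33.2789.
Each (Δ,B) replicates both successor values, so the strategy is self-financing and V0 is arbitrage-free.

(0,0): Delta=1.0000 Bond=-33.2789
(1,0): Delta=1.0000 Bond=-34.9429
(1,1): Delta=1.0000 Bond=-34.9429
V0=39.7211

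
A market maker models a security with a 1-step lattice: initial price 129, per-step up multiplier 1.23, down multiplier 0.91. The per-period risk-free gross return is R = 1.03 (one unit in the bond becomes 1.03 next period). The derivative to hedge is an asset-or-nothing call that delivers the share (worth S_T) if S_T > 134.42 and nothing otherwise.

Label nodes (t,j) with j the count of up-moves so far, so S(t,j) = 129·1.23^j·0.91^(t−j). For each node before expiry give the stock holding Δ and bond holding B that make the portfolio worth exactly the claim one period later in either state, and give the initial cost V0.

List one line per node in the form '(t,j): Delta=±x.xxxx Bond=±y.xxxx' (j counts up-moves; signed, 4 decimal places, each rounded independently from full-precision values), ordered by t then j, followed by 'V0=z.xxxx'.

(0,0): Delta=3.8438 Bond=-438.0755
V0=57.7682

The replicating-portfolio and risk-neutral prices coincide; use p* = (1.03−0.91)/(1.23−0.91) = 0.3750 for the latter.
Terminal values V(1,·): V(1,0)=0.0000, V(1,1)=158.6700
  t=0,j=0: stock 129.0000 → up 158.6700 (V=158.6700), down 117.3900 (V=0.0000). Price 57.7682; hedge Δ=3.8438, bond B=-438.0755.
The time-0 hedge costs 57.7682, which is the no-arbitrage price.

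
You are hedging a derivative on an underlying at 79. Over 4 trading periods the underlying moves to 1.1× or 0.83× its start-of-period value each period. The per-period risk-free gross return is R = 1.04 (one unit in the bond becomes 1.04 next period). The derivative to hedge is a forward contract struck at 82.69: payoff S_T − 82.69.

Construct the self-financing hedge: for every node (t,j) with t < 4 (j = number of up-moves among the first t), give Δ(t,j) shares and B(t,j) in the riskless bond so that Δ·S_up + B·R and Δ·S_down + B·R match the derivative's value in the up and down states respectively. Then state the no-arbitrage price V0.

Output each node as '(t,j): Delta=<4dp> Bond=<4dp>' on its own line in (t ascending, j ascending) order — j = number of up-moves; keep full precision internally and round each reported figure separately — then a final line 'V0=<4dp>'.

(0,0): Delta=1.0000 Bond=-70.6838
(1,0): Delta=1.0000 Bond=-73.5111
(1,1): Delta=1.0000 Bond=-73.5111
(2,0): Delta=1.0000 Bond=-76.4516
(2,1): Delta=1.0000 Bond=-76.4516
(2,2): Delta=1.0000 Bond=-76.4516
(3,0): Delta=1.0000 Bond=-79.5096
(3,1): Delta=1.0000 Bond=-79.5096
(3,2): Delta=1.0000 Bond=-79.5096
(3,3): Delta=1.0000 Bond=-79.5096
V0=8.3162

Risk-neutral probability p* = (R−d)/(u−d) = (1.04−0.83)/(1.1−0.83) = 0.7778.
Payoff layer (t=4): V(4,0)=-45.1979, V(4,1)=-33.0017, V(4,2)=-16.8380, V(4,3)=4.5837, V(4,4)=32.9739
  t=3,j=0: stock 45.1712 → up 49.6883 (V=-33.0017), down 37.4921 (V=-45.1979). Price -34.3384; hedge Δ=1.0000, bond B=-79.5096.
  t=3,j=1: stock 59.8654 → up 65.8520 (V=-16.8380), down 49.6883 (V=-33.0017). Price -19.6442; hedge Δ=1.0000, bond B=-79.5096.
  t=3,j=2: stock 79.3397 → up 87.2737 (V=4.5837), down 65.8520 (V=-16.8380). Price -0.1699; hedge Δ=1.0000, bond B=-79.5096.
  t=3,j=3: stock 105.1490 → up 115.6639 (V=32.9739), down 87.2737 (V=4.5837). Price 25.6394; hedge Δ=1.0000, bond B=-79.5096.
  t=2,j=0: stock 54.4231 → up 59.8654 (V=-19.6442), down 45.1712 (V=-34.3384). Price -22.0285; hedge Δ=1.0000, bond B=-76.4516.
  t=2,j=1: stock 72.1270 → up 79.3397 (V=-0.1699), down 59.8654 (V=-19.6442). Price -4.3246; hedge Δ=1.0000, bond B=-76.4516.
  t=2,j=2: stock 95.5900 → up 105.1490 (V=25.6394), down 79.3397 (V=-0.1699). Price 19.1384; hedge Δ=1.0000, bond B=-76.4516.
  t=1,j=0: stock 65.5700 → up 72.1270 (V=-4.3246), down 54.4231 (V=-22.0285). Price -7.9411; hedge Δ=1.0000, bond B=-73.5111.
  t=1,j=1: stock 86.9000 → up 95.5900 (V=19.1384), down 72.1270 (V=-4.3246). Price 13.3889; hedge Δ=1.0000, bond B=-73.5111.
  t=0,j=0: stock 79.0000 → up 86.9000 (V=13.3889), down 65.5700 (V=-7.9411). Price 8.3162; hedge Δ=1.0000, bond B=-70.6838.
Root portfolio cost Δ·79+B reproduces V0=8.3162.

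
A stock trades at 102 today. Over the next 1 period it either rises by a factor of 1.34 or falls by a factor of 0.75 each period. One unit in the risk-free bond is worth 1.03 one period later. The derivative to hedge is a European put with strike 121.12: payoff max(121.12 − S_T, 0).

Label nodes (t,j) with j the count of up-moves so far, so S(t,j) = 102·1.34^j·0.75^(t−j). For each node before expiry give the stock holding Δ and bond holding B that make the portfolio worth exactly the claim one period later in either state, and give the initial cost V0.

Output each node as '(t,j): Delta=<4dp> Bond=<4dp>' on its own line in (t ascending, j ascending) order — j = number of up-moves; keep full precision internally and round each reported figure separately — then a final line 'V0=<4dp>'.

The replicating-portfolio and risk-neutral prices coincide; use p* = (1.03−0.75)/(1.34−0.75) = 0.4746 for the latter.
At expiry t=1: V(1,0)=44.6200, V(1,1)=0.0000
  t=0,j=0: stock 102.0000 → up 136.6800 (V=0.0000), down 76.5000 (V=44.6200). Price 22.7616; hedge Δ=-0.7414, bond B=98.3887.
Check: Δ(0,0)·S0 + B(0,0) = 22.7616 = V0.

(0,0): Delta=-0.7414 Bond=98.3887
V0=22.7616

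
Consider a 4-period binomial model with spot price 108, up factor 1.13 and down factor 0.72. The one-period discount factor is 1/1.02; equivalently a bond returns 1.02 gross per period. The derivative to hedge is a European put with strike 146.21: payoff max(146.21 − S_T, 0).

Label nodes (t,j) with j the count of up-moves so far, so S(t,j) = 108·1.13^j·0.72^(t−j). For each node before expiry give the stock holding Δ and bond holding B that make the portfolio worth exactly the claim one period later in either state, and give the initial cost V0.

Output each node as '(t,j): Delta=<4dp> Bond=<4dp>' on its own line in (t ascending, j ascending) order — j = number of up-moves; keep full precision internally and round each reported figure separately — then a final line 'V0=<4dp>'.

(0,0): Delta=-0.7509 Bond=116.0840
(1,0): Delta=-1.0000 Bond=137.7769
(1,1): Delta=-0.6927 Bond=111.3029
(2,0): Delta=-1.0000 Bond=140.5325
(2,1): Delta=-1.0000 Bond=140.5325
(2,2): Delta=-0.6209 Bond=103.6277
(3,0): Delta=-1.0000 Bond=143.3431
(3,1): Delta=-1.0000 Bond=143.3431
(3,2): Delta=-1.0000 Bond=143.3431
(3,3): Delta=-0.5323 Bond=91.8978
V0=34.9885

Since d<R<u, set p* = (R−d)/(u−d) = 0.7317; price each node as the discounted p*-expectation of its children.
Payoff layer (t=4): V(4,0)=117.1862, V(4,1)=100.6588, V(4,2)=74.7199, V(4,3)=34.0103, V(4,4)=0.0000
(3,0): S=40.3108. Δ = (V_up−V_dn)/(S_up−S_dn) = (100.6588−117.1862)/(45.5512−29.0238) = -1.0000. V = [p*·100.6588 + (1−p*)·117.1862]/1.02 = 103.0324. B = V − Δ·S = 143.3431.
(3,1): S=63.2655. Δ = (V_up−V_dn)/(S_up−S_dn) = (74.7199−100.6588)/(71.4901−45.5512) = -1.0000. V = [p*·74.7199 + (1−p*)·100.6588]/1.02 = 80.0776. B = V − Δ·S = 143.3431.
(3,2): S=99.2917. Δ = (V_up−V_dn)/(S_up−S_dn) = (34.0103−74.7199)/(112.1997−71.4901) = -1.0000. V = [p*·34.0103 + (1−p*)·74.7199]/1.02 = 44.0514. B = V − Δ·S = 143.3431.
(3,3): S=155.8329. Δ = (V_up−V_dn)/(S_up−S_dn) = (0.0000−34.0103)/(176.0911−112.1997) = -0.5323. V = [p*·0.0000 + (1−p*)·34.0103]/1.02 = 8.9458. B = V − Δ·S = 91.8978.
(2,0): S=55.9872. Δ = (V_up−V_dn)/(S_up−S_dn) = (80.0776−103.0324)/(63.2655−40.3108) = -1.0000. V = [p*·80.0776 + (1−p*)·103.0324]/1.02 = 84.5453. B = V − Δ·S = 140.5325.
(2,1): S=87.8688. Δ = (V_up−V_dn)/(S_up−S_dn) = (44.0514−80.0776)/(99.2917−63.2655) = -1.0000. V = [p*·44.0514 + (1−p*)·80.0776]/1.02 = 52.6637. B = V − Δ·S = 140.5325.
(2,2): S=137.9052. Δ = (V_up−V_dn)/(S_up−S_dn) = (8.9458−44.0514)/(155.8329−99.2917) = -0.6209. V = [p*·8.9458 + (1−p*)·44.0514]/1.02 = 18.0043. B = V − Δ·S = 103.6277.
(1,0): S=77.7600. Δ = (V_up−V_dn)/(S_up−S_dn) = (52.6637−84.5453)/(87.8688−55.9872) = -1.0000. V = [p*·52.6637 + (1−p*)·84.5453]/1.02 = 60.0169. B = V − Δ·S = 137.7769.
(1,1): S=122.0400. Δ = (V_up−V_dn)/(S_up−S_dn) = (18.0043−52.6637)/(137.9052−87.8688) = -0.6927. V = [p*·18.0043 + (1−p*)·52.6637]/1.02 = 26.7678. B = V − Δ·S = 111.3029.
(0,0): S=108.0000. Δ = (V_up−V_dn)/(S_up−S_dn) = (26.7678−60.0169)/(122.0400−77.7600) = -0.7509. V = [p*·26.7678 + (1−p*)·60.0169]/1.02 = 34.9885. B = V − Δ·S = 116.0840.
The time-0 hedge costs 34.9885, which is the no-arbitrage price.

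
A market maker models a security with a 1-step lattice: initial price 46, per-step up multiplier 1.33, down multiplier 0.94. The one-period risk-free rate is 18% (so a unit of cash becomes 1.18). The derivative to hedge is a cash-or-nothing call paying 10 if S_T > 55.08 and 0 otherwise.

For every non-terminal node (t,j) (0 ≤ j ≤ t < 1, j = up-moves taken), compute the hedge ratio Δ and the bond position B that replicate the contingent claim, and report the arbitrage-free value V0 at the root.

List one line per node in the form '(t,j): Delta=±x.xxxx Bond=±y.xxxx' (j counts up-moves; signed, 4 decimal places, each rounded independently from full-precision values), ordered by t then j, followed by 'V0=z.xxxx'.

(0,0): Delta=0.5574 Bond=-20.4259
V0=5.2151

Risk-neutral probability p* = (R−d)/(u−d) = (1.18−0.94)/(1.33−0.94) = 0.6154.
Terminal values V(1,·): V(1,0)=0.0000, V(1,1)=10.0000
(0,0): S=46.0000. Δ = (V_up−V_dn)/(S_up−S_dn) = (10.0000−0.0000)/(61.1800−43.2400) = 0.5574. V = [p*·10.0000 + (1−p*)·0.0000]/1.18 = 5.2151. B = V − Δ·S = -20.4259.
Check: Δ(0,0)·S0 + B(0,0) = 5.2151 = V0.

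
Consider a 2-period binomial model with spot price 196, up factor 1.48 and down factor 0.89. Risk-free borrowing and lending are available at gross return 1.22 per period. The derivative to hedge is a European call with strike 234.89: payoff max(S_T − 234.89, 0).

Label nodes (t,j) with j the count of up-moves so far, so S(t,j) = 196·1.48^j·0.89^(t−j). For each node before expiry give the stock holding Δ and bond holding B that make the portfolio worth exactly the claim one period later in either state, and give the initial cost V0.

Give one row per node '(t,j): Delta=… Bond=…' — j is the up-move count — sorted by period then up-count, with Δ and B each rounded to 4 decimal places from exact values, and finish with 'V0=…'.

(0,0): Delta=0.7512 Bond=-98.6666
(1,0): Delta=0.2262 Bond=-28.7861
(1,1): Delta=1.0000 Bond=-192.5328
V0=48.5770

Risk-neutral probability p* = (R−d)/(u−d) = (1.22−0.89)/(1.48−0.89) = 0.5593.
Payoff layer (t=2): V(2,0)=0.0000, V(2,1)=23.2812, V(2,2)=194.4284
  t=1,j=0: stock 174.4400 → up 258.1712 (V=23.2812), down 155.2516 (V=0.0000). Price 10.6735; hedge Δ=0.2262, bond B=-28.7861.
  t=1,j=1: stock 290.0800 → up 429.3184 (V=194.4284), down 258.1712 (V=23.2812). Price 97.5472; hedge Δ=1.0000, bond B=-192.5328.
  t=0,j=0: stock 196.0000 → up 290.0800 (V=97.5472), down 174.4400 (V=10.6735). Price 48.5770; hedge Δ=0.7512, bond B=-98.6666.
Root portfolio cost Δ·196+B reproduces V0=48.5770.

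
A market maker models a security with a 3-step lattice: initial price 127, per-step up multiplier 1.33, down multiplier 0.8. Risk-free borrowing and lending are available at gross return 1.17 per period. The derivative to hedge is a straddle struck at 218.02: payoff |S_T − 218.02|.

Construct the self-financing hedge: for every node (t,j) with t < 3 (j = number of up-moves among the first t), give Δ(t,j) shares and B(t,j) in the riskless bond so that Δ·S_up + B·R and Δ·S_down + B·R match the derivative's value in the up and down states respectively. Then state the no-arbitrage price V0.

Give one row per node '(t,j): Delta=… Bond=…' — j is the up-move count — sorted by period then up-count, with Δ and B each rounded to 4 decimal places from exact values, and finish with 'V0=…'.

No-arbitrage ⇒ martingale measure with p* = (R−d)/(u−d) = 0.6981.
Terminal values V(3,·): V(3,0)=152.9960, V(3,1)=109.9176, V(3,2)=38.2998, V(3,3)=80.7649
(2,0): S=81.2800. Δ = (V_up−V_dn)/(S_up−S_dn) = (109.9176−152.9960)/(108.1024−65.0240) = -1.0000. V = [p*·109.9176 + (1−p*)·152.9960]/1.17 = 105.0619. B = V − Δ·S = 186.3419.
(2,1): S=135.1280. Δ = (V_up−V_dn)/(S_up−S_dn) = (38.2998−109.9176)/(179.7202−108.1024) = -1.0000. V = [p*·38.2998 + (1−p*)·109.9176]/1.17 = 51.2139. B = V − Δ·S = 186.3419.
(2,2): S=224.6503. Δ = (V_up−V_dn)/(S_up−S_dn) = (80.7649−38.2998)/(298.7849−179.7202) = 0.3567. V = [p*·80.7649 + (1−p*)·38.2998]/1.17 = 58.0728. B = V − Δ·S = -22.0501.
(1,0): S=101.6000. Δ = (V_up−V_dn)/(S_up−S_dn) = (51.2139−105.0619)/(135.1280−81.2800) = -1.0000. V = [p*·51.2139 + (1−p*)·105.0619]/1.17 = 57.6666. B = V − Δ·S = 159.2666.
(1,1): S=168.9100. Δ = (V_up−V_dn)/(S_up−S_dn) = (58.0728−51.2139)/(224.6503−135.1280) = 0.0766. V = [p*·58.0728 + (1−p*)·51.2139]/1.17 = 47.8651. B = V − Δ·S = 34.9237.
(0,0): S=127.0000. Δ = (V_up−V_dn)/(S_up−S_dn) = (47.8651−57.6666)/(168.9100−101.6000) = -0.1456. V = [p*·47.8651 + (1−p*)·57.6666]/1.17 = 43.4394. B = V − Δ·S = 61.9326.
The time-0 hedge costs 43.4394, which is the no-arbitrage price.

(0,0): Delta=-0.1456 Bond=61.9326
(1,0): Delta=-1.0000 Bond=159.2666
(1,1): Delta=0.0766 Bond=34.9237
(2,0): Delta=-1.0000 Bond=186.3419
(2,1): Delta=-1.0000 Bond=186.3419
(2,2): Delta=0.3567 Bond=-22.0501
V0=43.4394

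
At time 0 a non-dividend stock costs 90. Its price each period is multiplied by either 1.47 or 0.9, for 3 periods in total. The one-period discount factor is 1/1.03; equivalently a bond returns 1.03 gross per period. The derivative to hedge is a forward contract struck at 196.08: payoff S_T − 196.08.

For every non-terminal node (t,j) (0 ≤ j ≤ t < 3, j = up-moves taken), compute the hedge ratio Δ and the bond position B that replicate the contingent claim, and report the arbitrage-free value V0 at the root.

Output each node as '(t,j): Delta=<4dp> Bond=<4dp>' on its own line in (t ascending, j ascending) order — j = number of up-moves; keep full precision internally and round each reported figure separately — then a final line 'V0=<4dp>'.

No-arbitrage ⇒ martingale measure with p* = (R−d)/(u−d) = 0.2281.
At expiry t=3: V(3,0)=-130.4700, V(3,1)=-88.9170, V(3,2)=-21.0471, V(3,3)=89.8071
Node (2,0) S=72.9000: V=(p*·-88.9170+(1−p*)·-130.4700)/1.03=-117.4689; Δ=(-88.9170−-130.4700)/(107.1630−65.6100)=1.0000; B=V−Δ·S=-190.3689
Node (2,1) S=119.0700: V=(p*·-21.0471+(1−p*)·-88.9170)/1.03=-71.2989; Δ=(-21.0471−-88.9170)/(175.0329−107.1630)=1.0000; B=V−Δ·S=-190.3689
Node (2,2) S=194.4810: V=(p*·89.8071+(1−p*)·-21.0471)/1.03=4.1121; Δ=(89.8071−-21.0471)/(285.8871−175.0329)=1.0000; B=V−Δ·S=-190.3689
Node (1,0) S=81.0000: V=(p*·-71.2989+(1−p*)·-117.4689)/1.03=-103.8242; Δ=(-71.2989−-117.4689)/(119.0700−72.9000)=1.0000; B=V−Δ·S=-184.8242
Node (1,1) S=132.3000: V=(p*·4.1121+(1−p*)·-71.2989)/1.03=-52.5242; Δ=(4.1121−-71.2989)/(194.4810−119.0700)=1.0000; B=V−Δ·S=-184.8242
Node (0,0) S=90.0000: V=(p*·-52.5242+(1−p*)·-103.8242)/1.03=-89.4410; Δ=(-52.5242−-103.8242)/(132.3000−81.0000)=1.0000; B=V−Δ·S=-179.4410
Self-financing check: at every node Δ·S+B equals the discounted successor values.

(0,0): Delta=1.0000 Bond=-179.4410
(1,0): Delta=1.0000 Bond=-184.8242
(1,1): Delta=1.0000 Bond=-184.8242
(2,0): Delta=1.0000 Bond=-190.3689
(2,1): Delta=1.0000 Bond=-190.3689
(2,2): Delta=1.0000 Bond=-190.3689
V0=-89.4410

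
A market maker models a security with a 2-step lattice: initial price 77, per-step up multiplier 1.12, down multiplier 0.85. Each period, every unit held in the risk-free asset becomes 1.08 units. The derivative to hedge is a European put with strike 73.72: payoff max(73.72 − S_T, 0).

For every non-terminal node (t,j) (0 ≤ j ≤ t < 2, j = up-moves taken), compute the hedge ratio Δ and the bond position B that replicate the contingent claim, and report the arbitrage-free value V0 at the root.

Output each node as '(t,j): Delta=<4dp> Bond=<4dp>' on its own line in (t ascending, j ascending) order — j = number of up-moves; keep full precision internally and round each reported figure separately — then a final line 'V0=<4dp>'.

The replicating-portfolio and risk-neutral prices coincide; use p* = (1.08−0.85)/(1.12−0.85) = 0.8519 for the latter.
Payoff layer (t=2): V(2,0)=18.0875, V(2,1)=0.4160, V(2,2)=0.0000
Node (1,0) S=65.4500: V=(p*·0.4160+(1−p*)·18.0875)/1.08=2.8093; Δ=(0.4160−18.0875)/(73.3040−55.6325)=-1.0000; B=V−Δ·S=68.2593
Node (1,1) S=86.2400: V=(p*·0.0000+(1−p*)·0.4160)/1.08=0.0571; Δ=(0.0000−0.4160)/(96.5888−73.3040)=-0.0179; B=V−Δ·S=1.5978
Node (0,0) S=77.0000: V=(p*·0.0571+(1−p*)·2.8093)/1.08=0.4304; Δ=(0.0571−2.8093)/(86.2400−65.4500)=-0.1324; B=V−Δ·S=10.6237
Self-financing check: at every node Δ·S+B equals the discounted successor values.

(0,0): Delta=-0.1324 Bond=10.6237
(1,0): Delta=-1.0000 Bond=68.2593
(1,1): Delta=-0.0179 Bond=1.5978
V0=0.4304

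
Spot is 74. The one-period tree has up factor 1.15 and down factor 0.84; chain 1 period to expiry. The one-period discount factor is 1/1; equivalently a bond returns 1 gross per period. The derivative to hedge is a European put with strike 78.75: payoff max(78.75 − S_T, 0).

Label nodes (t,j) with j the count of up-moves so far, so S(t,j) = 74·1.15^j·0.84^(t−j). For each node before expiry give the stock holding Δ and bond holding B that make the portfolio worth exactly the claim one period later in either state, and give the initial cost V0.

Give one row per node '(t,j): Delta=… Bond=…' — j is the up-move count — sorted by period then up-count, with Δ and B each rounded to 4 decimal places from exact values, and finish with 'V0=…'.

No-arbitrage ⇒ martingale measure with p* = (R−d)/(u−d) = 0.5161.
Terminal values V(1,·): V(1,0)=16.5900, V(1,1)=0.0000
(0,0): S=74.0000. Δ = (V_up−V_dn)/(S_up−S_dn) = (0.0000−16.5900)/(85.1000−62.1600) = -0.7232. V = [p*·0.0000 + (1−p*)·16.5900]/1 = 8.0274. B = V − Δ·S = 61.5435.
The time-0 hedge costs 8.0274, which is the no-arbitrage price.

(0,0): Delta=-0.7232 Bond=61.5435
V0=8.0274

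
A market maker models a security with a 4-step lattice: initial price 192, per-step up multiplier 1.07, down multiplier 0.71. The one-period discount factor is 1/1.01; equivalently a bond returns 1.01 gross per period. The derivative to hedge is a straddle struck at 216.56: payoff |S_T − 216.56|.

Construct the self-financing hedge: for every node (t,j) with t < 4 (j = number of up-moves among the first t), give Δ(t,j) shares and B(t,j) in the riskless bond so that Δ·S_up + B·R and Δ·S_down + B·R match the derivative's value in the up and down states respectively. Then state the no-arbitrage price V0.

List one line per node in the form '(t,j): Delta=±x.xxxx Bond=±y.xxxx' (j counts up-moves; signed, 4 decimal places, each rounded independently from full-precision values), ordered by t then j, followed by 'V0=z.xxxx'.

Risk-neutral probability p* = (R−d)/(u−d) = (1.01−0.71)/(1.07−0.71) = 0.8333.
Terminal values V(4,·): V(4,0)=167.7696, V(4,1)=143.0308, V(4,2)=105.7483, V(4,3)=49.5621, V(4,4)=35.1128
(3,0): S=68.7189. Δ = (V_up−V_dn)/(S_up−S_dn) = (143.0308−167.7696)/(73.5292−48.7904) = -1.0000. V = [p*·143.0308 + (1−p*)·167.7696]/1.01 = 145.6969. B = V − Δ·S = 214.4158.
(3,1): S=103.5623. Δ = (V_up−V_dn)/(S_up−S_dn) = (105.7483−143.0308)/(110.8117−73.5292) = -1.0000. V = [p*·105.7483 + (1−p*)·143.0308]/1.01 = 110.8535. B = V − Δ·S = 214.4158.
(3,2): S=156.0728. Δ = (V_up−V_dn)/(S_up−S_dn) = (49.5621−105.7483)/(166.9979−110.8117) = -1.0000. V = [p*·49.5621 + (1−p*)·105.7483]/1.01 = 58.3431. B = V − Δ·S = 214.4158.
(3,3): S=235.2083. Δ = (V_up−V_dn)/(S_up−S_dn) = (35.1128−49.5621)/(251.6728−166.9979) = -0.1706. V = [p*·35.1128 + (1−p*)·49.5621]/1.01 = 37.1496. B = V − Δ·S = 77.2865.
(2,0): S=96.7872. Δ = (V_up−V_dn)/(S_up−S_dn) = (110.8535−145.6969)/(103.5623−68.7189) = -1.0000. V = [p*·110.8535 + (1−p*)·145.6969]/1.01 = 115.5057. B = V − Δ·S = 212.2929.
(2,1): S=145.8624. Δ = (V_up−V_dn)/(S_up−S_dn) = (58.3431−110.8535)/(156.0728−103.5623) = -1.0000. V = [p*·58.3431 + (1−p*)·110.8535]/1.01 = 66.4305. B = V − Δ·S = 212.2929.
(2,2): S=219.8208. Δ = (V_up−V_dn)/(S_up−S_dn) = (37.1496−58.3431)/(235.2083−156.0728) = -0.2678. V = [p*·37.1496 + (1−p*)·58.3431]/1.01 = 40.2790. B = V − Δ·S = 99.1499.
(1,0): S=136.3200. Δ = (V_up−V_dn)/(S_up−S_dn) = (66.4305−115.5057)/(145.8624−96.7872) = -1.0000. V = [p*·66.4305 + (1−p*)·115.5057]/1.01 = 73.8710. B = V − Δ·S = 210.1910.
(1,1): S=205.4400. Δ = (V_up−V_dn)/(S_up−S_dn) = (40.2790−66.4305)/(219.8208−145.8624) = -0.3536. V = [p*·40.2790 + (1−p*)·66.4305]/1.01 = 44.1956. B = V − Δ·S = 116.8387.
(0,0): S=192.0000. Δ = (V_up−V_dn)/(S_up−S_dn) = (44.1956−73.8710)/(205.4400−136.3200) = -0.4293. V = [p*·44.1956 + (1−p*)·73.8710]/1.01 = 48.6550. B = V − Δ·S = 131.0865.
Self-financing check: at every node Δ·S+B equals the discounted successor values.

(0,0): Delta=-0.4293 Bond=131.0865
(1,0): Delta=-1.0000 Bond=210.1910
(1,1): Delta=-0.3536 Bond=116.8387
(2,0): Delta=-1.0000 Bond=212.2929
(2,1): Delta=-1.0000 Bond=212.2929
(2,2): Delta=-0.2678 Bond=99.1499
(3,0): Delta=-1.0000 Bond=214.4158
(3,1): Delta=-1.0000 Bond=214.4158
(3,2): Delta=-1.0000 Bond=214.4158
(3,3): Delta=-0.1706 Bond=77.2865
V0=48.6550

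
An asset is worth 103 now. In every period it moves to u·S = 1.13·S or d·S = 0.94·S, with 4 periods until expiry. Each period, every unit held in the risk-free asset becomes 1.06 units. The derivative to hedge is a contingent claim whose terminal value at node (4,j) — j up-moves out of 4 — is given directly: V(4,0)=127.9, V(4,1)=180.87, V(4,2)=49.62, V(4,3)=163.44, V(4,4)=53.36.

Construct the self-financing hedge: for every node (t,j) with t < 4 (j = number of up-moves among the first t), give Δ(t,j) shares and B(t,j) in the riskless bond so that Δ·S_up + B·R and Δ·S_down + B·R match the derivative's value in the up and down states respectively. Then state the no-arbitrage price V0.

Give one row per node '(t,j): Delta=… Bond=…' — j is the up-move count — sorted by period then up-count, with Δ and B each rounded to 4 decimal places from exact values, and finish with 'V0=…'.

(0,0): Delta=-0.3714 Bond=125.7821
(1,0): Delta=-0.4107 Bond=137.1282
(1,1): Delta=-0.3524 Bond=131.1128
(2,0): Delta=-3.4578 Bond=422.6739
(2,1): Delta=1.0679 Bond=-16.4129
(2,2): Delta=-1.0416 Bond=229.6251
(3,0): Delta=3.2588 Bond=-126.5680
(3,1): Delta=-6.7170 Bond=783.2190
(3,2): Delta=4.8455 Bond=-484.4240
(3,3): Delta=-3.8984 Bond=667.9682
V0=87.5235

Under the risk-neutral measure, an up-move has probability p* = (R−d)/(u−d) = 0.6316 and values discount at R = 1.06.
Payoff layer (t=4): V(4,0)=127.9000, V(4,1)=180.8700, V(4,2)=49.6200, V(4,3)=163.4400, V(4,4)=53.3600
(3,0): S=85.5502. Δ = (V_up−V_dn)/(S_up−S_dn) = (180.8700−127.9000)/(96.6717−80.4171) = 3.2588. V = [p*·180.8700 + (1−p*)·127.9000]/1.06 = 152.2214. B = V − Δ·S = -126.5680.
(3,1): S=102.8422. Δ = (V_up−V_dn)/(S_up−S_dn) = (49.6200−180.8700)/(116.2117−96.6717) = -6.7170. V = [p*·49.6200 + (1−p*)·180.8700]/1.06 = 92.4295. B = V − Δ·S = 783.2190.
(3,2): S=123.6295. Δ = (V_up−V_dn)/(S_up−S_dn) = (163.4400−49.6200)/(139.7013−116.2117) = 4.8455. V = [p*·163.4400 + (1−p*)·49.6200]/1.06 = 114.6286. B = V − Δ·S = -484.4240.
(3,3): S=148.6184. Δ = (V_up−V_dn)/(S_up−S_dn) = (53.3600−163.4400)/(167.9388−139.7013) = -3.8984. V = [p*·53.3600 + (1−p*)·163.4400]/1.06 = 88.5998. B = V − Δ·S = 667.9682.
(2,0): S=91.0108. Δ = (V_up−V_dn)/(S_up−S_dn) = (92.4295−152.2214)/(102.8422−85.5502) = -3.4578. V = [p*·92.4295 + (1−p*)·152.2214]/1.06 = 107.9793. B = V − Δ·S = 422.6739.
(2,1): S=109.4066. Δ = (V_up−V_dn)/(S_up−S_dn) = (114.6286−92.4295)/(123.6295−102.8422) = 1.0679. V = [p*·114.6286 + (1−p*)·92.4295]/1.06 = 100.4245. B = V − Δ·S = -16.4129.
(2,2): S=131.5207. Δ = (V_up−V_dn)/(S_up−S_dn) = (88.5998−114.6286)/(148.6184−123.6295) = -1.0416. V = [p*·88.5998 + (1−p*)·114.6286]/1.06 = 92.6315. B = V − Δ·S = 229.6251.
(1,0): S=96.8200. Δ = (V_up−V_dn)/(S_up−S_dn) = (100.4245−107.9793)/(109.4066−91.0108) = -0.4107. V = [p*·100.4245 + (1−p*)·107.9793]/1.06 = 97.3659. B = V − Δ·S = 137.1282.
(1,1): S=116.3900. Δ = (V_up−V_dn)/(S_up−S_dn) = (92.6315−100.4245)/(131.5207−109.4066) = -0.3524. V = [p*·92.6315 + (1−p*)·100.4245]/1.06 = 90.0968. B = V − Δ·S = 131.1128.
(0,0): S=103.0000. Δ = (V_up−V_dn)/(S_up−S_dn) = (90.0968−97.3659)/(116.3900−96.8200) = -0.3714. V = [p*·90.0968 + (1−p*)·97.3659]/1.06 = 87.5235. B = V − Δ·S = 125.7821.
The time-0 hedge costs 87.5235, which is the no-arbitrage price.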